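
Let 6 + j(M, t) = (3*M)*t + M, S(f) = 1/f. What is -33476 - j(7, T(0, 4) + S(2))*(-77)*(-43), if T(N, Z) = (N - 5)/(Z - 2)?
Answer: 102275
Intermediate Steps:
T(N, Z) = (-5 + N)/(-2 + Z)
j(M, t) = -6 + M + 3*M*t (j(M, t) = -6 + ((3*M)*t + M) = -6 + (3*M*t + M) = -6 + (M + 3*M*t) = -6 + M + 3*M*t)
-33476 - j(7, T(0, 4) + S(2))*(-77)*(-43) = -33476 - (-6 + 7 + 3*7*((-5 + 0)/(-2 + 4) + 1/2))*(-77)*(-43) = -33476 - (-6 + 7 + 3*7*(-5/2 + ½))*(-77)*(-43) = -33476 - (-6 + 7 + 3*7*(-2))*(-77)*(-43) = -33476 - (-6 + 7 - 42)*(-77)*(-43) = -33476 - (-41*(-77))*(-43) = -33476 - 3157*(-43) = -33476 - 1*(-135751) = -33476 + 135751 = 102275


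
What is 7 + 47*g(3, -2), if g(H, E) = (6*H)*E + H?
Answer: -1544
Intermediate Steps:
g(H, E) = H + 6*E*H (g(H, E) = 6*E*H + H = H + 6*E*H)
7 + 47*g(3, -2) = 7 + 47*(3*(1 + 6*(-2))) = 7 + 47*(3*(1 - 12)) = 7 + 47*(3*(-11)) = 7 + 47*(-33) = 7 - 1551 = -1544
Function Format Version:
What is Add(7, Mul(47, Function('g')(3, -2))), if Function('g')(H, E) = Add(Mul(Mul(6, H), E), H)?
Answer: -1544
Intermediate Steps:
Function('g')(H, E) = Add(H, Mul(6, E, H)) (Function('g')(H, E) = Add(Mul(6, E, H), H) = Add(H, Mul(6, E, H)))
Add(7, Mul(47, Function('g')(3, -2))) = Add(7, Mul(47, Mul(3, Add(1, Mul(6, -2))))) = Add(7, Mul(47, Mul(3, Add(1, -12)))) = Add(7, Mul(47, Mul(3, -11))) = Add(7, Mul(47, -33)) = Add(7, -1551) = -1544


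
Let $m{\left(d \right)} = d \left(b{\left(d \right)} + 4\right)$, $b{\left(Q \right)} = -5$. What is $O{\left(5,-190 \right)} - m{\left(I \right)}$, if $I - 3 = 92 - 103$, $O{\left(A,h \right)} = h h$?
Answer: $36092$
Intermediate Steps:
$O{\left(A,h \right)} = h^{2}$
$I = -8$ ($I = 3 + \left(92 - 103\right) = 3 - 11 = -8$)
$m{\left(d \right)} = - d$ ($m{\left(d \right)} = d \left(-5 + 4\right) = d \left(-1\right) = - d$)
$O{\left(5,-190 \right)} - m{\left(I \right)} = \left(-190\right)^{2} - \left(-1\right) \left(-8\right) = 36100 - 8 = 36092$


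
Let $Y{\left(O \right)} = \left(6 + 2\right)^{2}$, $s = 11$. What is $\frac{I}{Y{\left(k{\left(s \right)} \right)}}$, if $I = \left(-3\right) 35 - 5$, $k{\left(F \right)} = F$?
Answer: $- \frac{55}{32} \approx -1.7188$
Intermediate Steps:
$Y{\left(O \right)} = 64$ ($Y{\left(O \right)} = 8^{2} = 64$)
$I = -110$ ($I = -105 - 5 = -110$)
$\frac{I}{Y{\left(k{\left(s \right)} \right)}} = - \frac{110}{64} = \left(-110\right) \frac{1}{64} = - \frac{55}{32}$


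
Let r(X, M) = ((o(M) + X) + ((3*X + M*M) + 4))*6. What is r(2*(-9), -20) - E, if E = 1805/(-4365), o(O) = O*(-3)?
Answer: 2053657/873 ≈ 2352.4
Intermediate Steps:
o(O) = -3*O
r(X, M) = 24 - 18*M + 6*M**2 + 24*X (r(X, M) = ((-3*M + X) + ((3*X + M*M) + 4))*6 = ((X - 3*M) + ((3*X + M**2) + 4))*6 = ((X - 3*M) + ((M**2 + 3*X) + 4))*6 = ((X - 3*M) + (4 + M**2 + 3*X))*6 = (4 + M**2 - 3*M + 4*X)*6 = 24 - 18*M + 6*M**2 + 24*X)
E = -361/873 (E = 1805*(-1/4365) = -361/873 ≈ -0.41352)
r(2*(-9), -20) - E = (24 - 18*(-20) + 6*(-20)**2 + 24*(2*(-9))) - 1*(-361/873) = (24 + 360 + 6*400 + 24*(-18)) + 361/873 = (24 + 360 + 2400 - 432) + 361/873 = 2352 + 361/873 = 2053657/873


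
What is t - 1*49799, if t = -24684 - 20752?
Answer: -95235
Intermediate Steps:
t = -45436
t - 1*49799 = -45436 - 1*49799 = -45436 - 49799 = -95235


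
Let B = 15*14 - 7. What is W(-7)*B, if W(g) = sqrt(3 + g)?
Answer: 406*I ≈ 406.0*I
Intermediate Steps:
B = 203 (B = 210 - 7 = 203)
W(-7)*B = sqrt(3 - 7)*203 = sqrt(-4)*203 = (2*I)*203 = 406*I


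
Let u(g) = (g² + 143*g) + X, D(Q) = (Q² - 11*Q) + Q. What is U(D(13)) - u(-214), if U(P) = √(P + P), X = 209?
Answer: -15403 + √78 ≈ -15394.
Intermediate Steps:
D(Q) = Q² - 10*Q
U(P) = √2*√P (U(P) = √(2*P) = √2*√P)
u(g) = 209 + g² + 143*g (u(g) = (g² + 143*g) + 209 = 209 + g² + 143*g)
U(D(13)) - u(-214) = √2*√(13*(-10 + 13)) - (209 + (-214)² + 143*(-214)) = √2*√(13*3) - (209 + 45796 - 30602) = √2*√39 - 1*15403 = √78 - 15403 = -15403 + √78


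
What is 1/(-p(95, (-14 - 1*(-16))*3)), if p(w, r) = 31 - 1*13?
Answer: -1/18 ≈ -0.055556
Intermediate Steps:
p(w, r) = 18 (p(w, r) = 31 - 13 = 18)
1/(-p(95, (-14 - 1*(-16))*3)) = 1/(-1*18) = 1/(-18) = -1/18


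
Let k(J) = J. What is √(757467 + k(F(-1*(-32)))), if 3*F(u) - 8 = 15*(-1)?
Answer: √6817182/3 ≈ 870.32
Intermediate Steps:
F(u) = -7/3 (F(u) = 8/3 + (15*(-1))/3 = 8/3 + (⅓)*(-15) = 8/3 - 5 = -7/3)
√(757467 + k(F(-1*(-32)))) = √(757467 - 7/3) = √(2272394/3) = √6817182/3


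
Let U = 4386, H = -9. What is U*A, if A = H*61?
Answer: -2407914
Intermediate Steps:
A = -549 (A = -9*61 = -549)
U*A = 4386*(-549) = -2407914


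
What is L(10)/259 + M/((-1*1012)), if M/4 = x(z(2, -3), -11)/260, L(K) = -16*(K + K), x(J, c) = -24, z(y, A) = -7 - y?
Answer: -5260846/4259255 ≈ -1.2352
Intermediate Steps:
L(K) = -32*K
M = -24/65 (M = 4*(-24/260) = 4*(-24*1/260) = 4*(-6/65) = -24/65 ≈ -0.36923)
L(10)/259 + M/((-1*1012)) = -32*10/259 - 24/(65*((-1*1012))) = -320*1/259 - 24/65/(-1012) = -320/259 - 24/65*(-1/1012) = -320/259 + 6/16445 = -5260846/4259255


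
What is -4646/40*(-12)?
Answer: 6969/5 ≈ 1393.8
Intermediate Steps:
-4646/40*(-12) = -4646*1/40*(-12) = -2323/20*(-12) = 6969/5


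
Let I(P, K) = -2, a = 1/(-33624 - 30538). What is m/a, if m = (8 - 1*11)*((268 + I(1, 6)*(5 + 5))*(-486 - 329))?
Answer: -38905270320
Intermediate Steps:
a = -1/64162 (a = 1/(-64162) = -1/64162 ≈ -1.5586e-5)
m = 606360 (m = (8 - 1*11)*((268 - 2*(5 + 5))*(-486 - 329)) = (8 - 11)*((268 - 2*10)*(-815)) = -3*(268 - 20)*(-815) = -744*(-815) = -3*(-202120) = 606360)
m/a = 606360/(-1/64162) = 606360*(-64162) = -38905270320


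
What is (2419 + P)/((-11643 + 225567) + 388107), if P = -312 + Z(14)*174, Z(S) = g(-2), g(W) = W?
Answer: 1759/602031 ≈ 0.0029218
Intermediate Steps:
Z(S) = -2
P = -660 (P = -312 - 2*174 = -312 - 348 = -660)
(2419 + P)/((-11643 + 225567) + 388107) = (2419 - 660)/((-11643 + 225567) + 388107) = 1759/(213924 + 388107) = 1759/602031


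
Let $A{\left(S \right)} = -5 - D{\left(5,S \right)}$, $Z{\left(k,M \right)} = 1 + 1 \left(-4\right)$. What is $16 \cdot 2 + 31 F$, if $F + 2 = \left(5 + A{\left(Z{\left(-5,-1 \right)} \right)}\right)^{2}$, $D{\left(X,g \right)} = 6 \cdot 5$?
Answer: $27870$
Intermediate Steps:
$D{\left(X,g \right)} = 30$
$Z{\left(k,M \right)} = -3$ ($Z{\left(k,M \right)} = 1 - 4 = -3$)
$A{\left(S \right)} = -35$ ($A{\left(S \right)} = -5 - 30 = -35$)
$F = 898$ ($F = -2 + \left(5 - 35\right)^{2} = -2 + \left(-30\right)^{2} = -2 + 900 = 898$)
$16 \cdot 2 + 31 F = 16 \cdot 2 + 31 \cdot 898 = 32 + 27838 = 27870$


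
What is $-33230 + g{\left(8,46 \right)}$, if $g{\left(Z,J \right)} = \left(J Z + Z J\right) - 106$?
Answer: $-32600$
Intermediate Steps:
$g{\left(Z,J \right)} = -106 + 2 J Z$ ($g{\left(Z,J \right)} = \left(J Z + J Z\right) - 106 = 2 J Z - 106 = -106 + 2 J Z$)
$-33230 + g{\left(8,46 \right)} = -33230 - \left(106 - 736\right) = -33230 + \left(-106 + 736\right) = -33230 + 630 = -32600$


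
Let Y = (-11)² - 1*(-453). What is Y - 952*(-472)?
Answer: 449918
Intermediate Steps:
Y = 574 (Y = 121 + 453 = 574)
Y - 952*(-472) = 574 - 952*(-472) = 574 + 449344 = 449918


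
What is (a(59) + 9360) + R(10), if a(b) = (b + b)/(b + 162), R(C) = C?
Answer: 2070888/221 ≈ 9370.5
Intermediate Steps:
a(b) = 2*b/(162 + b) (a(b) = (2*b)/(162 + b) = 2*b/(162 + b))
(a(59) + 9360) + R(10) = (2*59/(162 + 59) + 9360) + 10 = (2*59/221 + 9360) + 10 = (2*59*(1/221) + 9360) + 10 = (118/221 + 9360) + 10 = 2068678/221 + 10 = 2070888/221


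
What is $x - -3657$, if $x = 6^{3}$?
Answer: $3873$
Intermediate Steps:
$x = 216$
$x - -3657 = 216 - -3657 = 216 + 3657 = 3873$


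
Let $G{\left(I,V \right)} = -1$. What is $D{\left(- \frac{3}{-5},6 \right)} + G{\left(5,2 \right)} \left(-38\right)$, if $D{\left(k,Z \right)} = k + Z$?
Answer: $\frac{223}{5} \approx 44.6$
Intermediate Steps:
$D{\left(k,Z \right)} = Z + k$
$D{\left(- \frac{3}{-5},6 \right)} + G{\left(5,2 \right)} \left(-38\right) = \left(6 - \frac{3}{-5}\right) - -38 = \left(6 - - \frac{3}{5}\right) + 38 = \left(6 + \frac{3}{5}\right) + 38 = \frac{33}{5} + 38 = \frac{223}{5}$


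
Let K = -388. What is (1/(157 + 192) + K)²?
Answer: 18336138921/121801 ≈ 1.5054e+5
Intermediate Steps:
(1/(157 + 192) + K)² = (1/(157 + 192) - 388)² = (1/349 - 388)² = (-135411/349)² = 18336138921/121801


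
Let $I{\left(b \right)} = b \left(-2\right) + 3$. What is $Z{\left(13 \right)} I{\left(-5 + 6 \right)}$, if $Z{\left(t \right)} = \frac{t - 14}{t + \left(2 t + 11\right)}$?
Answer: $- \frac{1}{50} \approx -0.02$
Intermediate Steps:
$I{\left(b \right)} = 3 - 2 b$ ($I{\left(b \right)} = - 2 b + 3 = 3 - 2 b$)
$Z{\left(t \right)} = \frac{-14 + t}{11 + 3 t}$ ($Z{\left(t \right)} = \frac{-14 + t}{t + \left(11 + 2 t\right)} = \frac{-14 + t}{11 + 3 t}$)
$Z{\left(13 \right)} I{\left(-5 + 6 \right)} = \frac{-14 + 13}{11 + 3 \cdot 13} \left(3 - 2 \left(-5 + 6\right)\right) = \frac{1}{11 + 39} \left(-1\right) \left(3 - 2\right) = \frac{1}{50} \left(-1\right) \left(3 - 2\right) = \frac{1}{50} \left(-1\right) 1 = \left(- \frac{1}{50}\right) 1 = - \frac{1}{50}$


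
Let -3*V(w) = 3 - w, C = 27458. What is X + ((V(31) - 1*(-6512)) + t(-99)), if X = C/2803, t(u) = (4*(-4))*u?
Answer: 68240122/8409 ≈ 8115.1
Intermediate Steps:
V(w) = -1 + w/3 (V(w) = -(3 - w)/3 = -1 + w/3)
t(u) = -16*u
X = 27458/2803 ≈ 9.7959
X + ((V(31) - 1*(-6512)) + t(-99)) = 27458/2803 + (((-1 + (⅓)*31) - 1*(-6512)) - 16*(-99)) = 27458/2803 + (((-1 + 31/3) + 6512) + 1584) = 27458/2803 + ((28/3 + 6512) + 1584) = 27458/2803 + (19564/3 + 1584) = 27458/2803 + 24316/3 = 68240122/8409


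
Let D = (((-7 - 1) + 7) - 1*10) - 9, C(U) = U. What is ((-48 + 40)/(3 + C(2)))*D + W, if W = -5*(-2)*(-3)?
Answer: 2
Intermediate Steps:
D = -20 (D = ((-8 + 7) - 10) - 9 = (-1 - 10) - 9 = -11 - 9 = -20)
W = -30 (W = 10*(-3) = -30)
((-48 + 40)/(3 + C(2)))*D + W = ((-48 + 40)/(3 + 2))*(-20) - 30 = -8/5*(-20) - 30 = 32 - 30 = 2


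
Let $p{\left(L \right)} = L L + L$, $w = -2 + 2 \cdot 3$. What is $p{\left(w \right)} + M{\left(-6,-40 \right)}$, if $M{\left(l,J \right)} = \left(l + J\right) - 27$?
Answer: $-53$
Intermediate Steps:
$M{\left(l,J \right)} = -27 + J + l$ ($M{\left(l,J \right)} = \left(J + l\right) - 27 = -27 + J + l$)
$w = 4$ ($w = -2 + 6 = 4$)
$p{\left(L \right)} = L + L^{2}$ ($p{\left(L \right)} = L^{2} + L = L + L^{2}$)
$p{\left(w \right)} + M{\left(-6,-40 \right)} = 4 \left(1 + 4\right) - 73 = 4 \cdot 5 - 73 = 20 - 73 = -53$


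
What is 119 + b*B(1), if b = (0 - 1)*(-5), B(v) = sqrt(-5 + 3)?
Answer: 119 + 5*I*sqrt(2) ≈ 119.0 + 7.0711*I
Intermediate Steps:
B(v) = I*sqrt(2) (B(v) = sqrt(-2) = I*sqrt(2))
b = 5 (b = -1*(-5) = 5)
119 + b*B(1) = 119 + 5*(I*sqrt(2)) = 119 + 5*I*sqrt(2)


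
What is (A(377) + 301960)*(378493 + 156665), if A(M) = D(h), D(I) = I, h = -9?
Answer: 161591493258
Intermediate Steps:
A(M) = -9
(A(377) + 301960)*(378493 + 156665) = (-9 + 301960)*(378493 + 156665) = 301951*535158 = 161591493258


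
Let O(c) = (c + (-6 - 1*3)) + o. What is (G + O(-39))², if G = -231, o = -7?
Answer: 81796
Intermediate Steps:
O(c) = -16 + c (O(c) = (c + (-6 - 1*3)) - 7 = (c + (-6 - 3)) - 7 = (c - 9) - 7 = (-9 + c) - 7 = -16 + c)
(G + O(-39))² = (-231 + (-16 - 39))² = (-231 - 55)² = (-286)² = 81796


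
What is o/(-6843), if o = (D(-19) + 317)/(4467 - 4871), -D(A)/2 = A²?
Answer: -135/921524 ≈ -0.00014650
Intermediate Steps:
D(A) = -2*A²
o = 405/404 (o = (-2*(-19)² + 317)/(4467 - 4871) = (-2*361 + 317)/(-404) = (-722 + 317)*(-1/404) = -405*(-1/404) = 405/404 ≈ 1.0025)
o/(-6843) = (405/404)/(-6843) = (405/404)*(-1/6843) = -135/921524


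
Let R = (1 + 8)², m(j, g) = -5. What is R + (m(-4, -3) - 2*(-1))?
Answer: 78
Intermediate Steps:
R = 81 (R = 9² = 81)
R + (m(-4, -3) - 2*(-1)) = 81 + (-5 - 2*(-1)) = 81 + (-5 + 2) = 81 - 3 = 78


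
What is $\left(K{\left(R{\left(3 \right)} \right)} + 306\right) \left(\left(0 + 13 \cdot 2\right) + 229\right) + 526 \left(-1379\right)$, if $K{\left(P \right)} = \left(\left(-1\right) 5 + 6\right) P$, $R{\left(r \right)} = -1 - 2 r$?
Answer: $-649109$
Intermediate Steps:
$K{\left(P \right)} = P$ ($K{\left(P \right)} = \left(-5 + 6\right) P = 1 P = P$)
$\left(K{\left(R{\left(3 \right)} \right)} + 306\right) \left(\left(0 + 13 \cdot 2\right) + 229\right) + 526 \left(-1379\right) = \left(\left(-1 - 6\right) + 306\right) \left(\left(0 + 13 \cdot 2\right) + 229\right) + 526 \left(-1379\right) = \left(\left(-1 - 6\right) + 306\right) \left(\left(0 + 26\right) + 229\right) - 725354 = \left(-7 + 306\right) \left(26 + 229\right) - 725354 = 299 \cdot 255 - 725354 = 76245 - 725354 = -649109$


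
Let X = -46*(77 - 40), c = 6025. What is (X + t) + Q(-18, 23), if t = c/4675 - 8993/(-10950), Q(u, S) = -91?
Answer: -3667115809/2047650 ≈ -1790.9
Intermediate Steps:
X = -1702 (X = -46*37 = -1702)
t = 4320641/2047650 (t = 6025/4675 - 8993/(-10950) = 6025*(1/4675) - 8993*(-1/10950) = 241/187 + 8993/10950 = 4320641/2047650 ≈ 2.1101)
(X + t) + Q(-18, 23) = (-1702 + 4320641/2047650) - 91 = -3480779659/2047650 - 91 = -3667115809/2047650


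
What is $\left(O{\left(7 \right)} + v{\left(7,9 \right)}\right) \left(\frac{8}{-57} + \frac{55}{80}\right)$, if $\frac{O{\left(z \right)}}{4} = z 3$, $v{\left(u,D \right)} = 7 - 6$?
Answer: $\frac{42415}{912} \approx 46.508$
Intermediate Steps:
$v{\left(u,D \right)} = 1$
$O{\left(z \right)} = 12 z$ ($O{\left(z \right)} = 4 z 3 = 4 \cdot 3 z = 12 z$)
$\left(O{\left(7 \right)} + v{\left(7,9 \right)}\right) \left(\frac{8}{-57} + \frac{55}{80}\right) = \left(12 \cdot 7 + 1\right) \left(\frac{8}{-57} + \frac{55}{80}\right) = \left(84 + 1\right) \left(8 \left(- \frac{1}{57}\right) + 55 \cdot \frac{1}{80}\right) = 85 \left(- \frac{8}{57} + \frac{11}{16}\right) = 85 \cdot \frac{499}{912} = \frac{42415}{912}$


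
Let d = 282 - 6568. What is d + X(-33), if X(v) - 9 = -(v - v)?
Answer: -6277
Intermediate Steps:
X(v) = 9 (X(v) = 9 - (v - v) = 9 - 1*0 = 9 + 0 = 9)
d = -6286
d + X(-33) = -6286 + 9 = -6277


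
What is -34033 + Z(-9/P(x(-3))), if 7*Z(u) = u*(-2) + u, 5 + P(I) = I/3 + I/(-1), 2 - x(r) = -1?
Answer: -1667626/49 ≈ -34033.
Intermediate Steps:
x(r) = 3 (x(r) = 2 - 1*(-1) = 2 + 1 = 3)
P(I) = -5 - 2*I/3 (P(I) = -5 + (I/3 + I/(-1)) = -5 + (I*(1/3) + I*(-1)) = -5 + (I/3 - I) = -5 - 2*I/3)
Z(u) = -u/7 (Z(u) = (u*(-2) + u)/7 = (-2*u + u)/7 = (-u)/7 = -u/7)
-34033 + Z(-9/P(x(-3))) = -34033 - (-9)/(7*(-5 - 2/3*3)) = -34033 - (-9)/(7*(-5 - 2)) = -34033 - (-9)/(7*(-7)) = -34033 - (-9)*(-1)/(7*7) = -34033 - 1/7*9/7 = -34033 - 9/49 = -1667626/49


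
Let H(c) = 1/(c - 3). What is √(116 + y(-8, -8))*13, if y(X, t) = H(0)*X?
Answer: 26*√267/3 ≈ 141.61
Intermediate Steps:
H(c) = 1/(-3 + c)
y(X, t) = -X/3 (y(X, t) = X/(-3 + 0) = X/(-3) = -X/3)
√(116 + y(-8, -8))*13 = √(116 - ⅓*(-8))*13 = √(116 + 8/3)*13 = √(356/3)*13 = (2*√267/3)*13 = 26*√267/3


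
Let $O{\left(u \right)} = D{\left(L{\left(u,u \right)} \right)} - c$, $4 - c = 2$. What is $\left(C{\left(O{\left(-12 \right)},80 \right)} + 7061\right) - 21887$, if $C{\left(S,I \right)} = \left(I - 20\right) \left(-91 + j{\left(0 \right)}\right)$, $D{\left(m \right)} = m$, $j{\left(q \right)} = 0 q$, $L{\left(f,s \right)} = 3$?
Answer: $-20286$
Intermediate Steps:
$c = 2$ ($c = 4 - 2 = 2$)
$j{\left(q \right)} = 0$
$O{\left(u \right)} = 1$ ($O{\left(u \right)} = 3 - 2 = 1$)
$C{\left(S,I \right)} = 1820 - 91 I$ ($C{\left(S,I \right)} = \left(I - 20\right) \left(-91 + 0\right) = \left(-20 + I\right) \left(-91\right) = 1820 - 91 I$)
$\left(C{\left(O{\left(-12 \right)},80 \right)} + 7061\right) - 21887 = \left(\left(1820 - 7280\right) + 7061\right) - 21887 = \left(-5460 + 7061\right) - 21887 = 1601 - 21887 = -20286$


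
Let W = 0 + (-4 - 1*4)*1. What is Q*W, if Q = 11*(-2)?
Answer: 176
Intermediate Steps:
Q = -22
W = -8 (W = 0 + (-4 - 4)*1 = 0 - 8*1 = 0 - 8 = -8)
Q*W = -22*(-8) = 176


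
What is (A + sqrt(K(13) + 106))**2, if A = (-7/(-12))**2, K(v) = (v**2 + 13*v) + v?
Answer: 9478753/20736 + 49*sqrt(457)/72 ≈ 471.66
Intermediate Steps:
K(v) = v**2 + 14*v
A = 49/144 (A = (-7*(-1/12))**2 = (7/12)**2 = 49/144 ≈ 0.34028)
(A + sqrt(K(13) + 106))**2 = (49/144 + sqrt(13*(14 + 13) + 106))**2 = (49/144 + sqrt(13*27 + 106))**2 = (49/144 + sqrt(351 + 106))**2 = (49/144 + sqrt(457))**2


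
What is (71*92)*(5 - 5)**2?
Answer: 0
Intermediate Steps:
(71*92)*(5 - 5)**2 = 6532*0**2 = 6532*0 = 0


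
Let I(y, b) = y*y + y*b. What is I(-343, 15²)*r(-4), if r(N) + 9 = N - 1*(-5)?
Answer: -323792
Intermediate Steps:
I(y, b) = y² + b*y
r(N) = -4 + N (r(N) = -9 + (N - 1*(-5)) = -9 + (N + 5) = -9 + (5 + N) = -4 + N)
I(-343, 15²)*r(-4) = (-343*(15² - 343))*(-4 - 4) = -343*(225 - 343)*(-8) = -343*(-118)*(-8) = 40474*(-8) = -323792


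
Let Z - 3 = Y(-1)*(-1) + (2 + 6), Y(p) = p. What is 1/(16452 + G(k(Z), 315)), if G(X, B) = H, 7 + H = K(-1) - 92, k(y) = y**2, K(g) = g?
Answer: 1/16352 ≈ 6.1155e-5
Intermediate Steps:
Z = 12 (Z = 3 + (-1*(-1) + (2 + 6)) = 3 + (1 + 8) = 3 + 9 = 12)
H = -100 (H = -7 + (-1 - 92) = -7 - 93 = -100)
G(X, B) = -100
1/(16452 + G(k(Z), 315)) = 1/(16452 - 100) = 1/16352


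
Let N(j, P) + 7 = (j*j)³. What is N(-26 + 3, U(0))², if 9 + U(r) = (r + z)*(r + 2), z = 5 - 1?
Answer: 21914622359517924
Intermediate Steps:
z = 4
U(r) = -9 + (2 + r)*(4 + r) (U(r) = -9 + (r + 4)*(r + 2) = -9 + (4 + r)*(2 + r) = -9 + (2 + r)*(4 + r))
N(j, P) = -7 + j⁶ (N(j, P) = -7 + (j*j)³ = -7 + (j²)³ = -7 + j⁶)
N(-26 + 3, U(0))² = (-7 + (-26 + 3)⁶)² = (-7 + (-23)⁶)² = (-7 + 148035889)² = 148035882² = 21914622359517924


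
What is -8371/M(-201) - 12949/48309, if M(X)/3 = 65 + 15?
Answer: -135834133/3864720 ≈ -35.147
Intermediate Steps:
M(X) = 240 (M(X) = 3*(65 + 15) = 3*80 = 240)
-8371/M(-201) - 12949/48309 = -8371/240 - 12949/48309 = -135834133/3864720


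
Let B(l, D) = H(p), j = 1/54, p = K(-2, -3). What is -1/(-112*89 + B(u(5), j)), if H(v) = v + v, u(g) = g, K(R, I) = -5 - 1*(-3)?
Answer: 1/9972 ≈ 0.00010028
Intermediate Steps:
K(R, I) = -2 (K(R, I) = -5 + 3 = -2)
p = -2
j = 1/54 ≈ 0.018519
H(v) = 2*v
B(l, D) = -4 (B(l, D) = 2*(-2) = -4)
-1/(-112*89 + B(u(5), j)) = -1/(-112*89 - 4) = -1/(-9968 - 4) = -1/(-9972) = -1*(-1/9972) = 1/9972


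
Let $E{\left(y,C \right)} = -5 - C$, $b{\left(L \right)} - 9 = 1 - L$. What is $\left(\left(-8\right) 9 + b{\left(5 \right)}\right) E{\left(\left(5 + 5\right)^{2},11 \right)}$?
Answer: $1072$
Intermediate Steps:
$b{\left(L \right)} = 10 - L$ ($b{\left(L \right)} = 9 - \left(-1 + L\right) = 10 - L$)
$\left(\left(-8\right) 9 + b{\left(5 \right)}\right) E{\left(\left(5 + 5\right)^{2},11 \right)} = \left(\left(-8\right) 9 + \left(10 - 5\right)\right) \left(-5 - 11\right) = \left(-72 + \left(10 - 5\right)\right) \left(-5 - 11\right) = \left(-72 + 5\right) \left(-16\right) = \left(-67\right) \left(-16\right) = 1072$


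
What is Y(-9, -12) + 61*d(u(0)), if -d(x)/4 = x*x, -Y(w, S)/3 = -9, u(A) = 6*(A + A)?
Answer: 27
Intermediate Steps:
u(A) = 12*A (u(A) = 6*(2*A) = 12*A)
Y(w, S) = 27 (Y(w, S) = -3*(-9) = 27)
d(x) = -4*x² (d(x) = -4*x*x = -4*x²)
Y(-9, -12) + 61*d(u(0)) = 27 + 61*(-4*(12*0)²) = 27 + 61*(-4*0²) = 27 + 61*(-4*0) = 27 + 61*0 = 27 + 0 = 27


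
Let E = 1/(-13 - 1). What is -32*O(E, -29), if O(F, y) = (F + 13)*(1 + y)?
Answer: 11584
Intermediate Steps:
E = -1/14 (E = 1/(-14) = -1/14 ≈ -0.071429)
O(F, y) = (1 + y)*(13 + F) (O(F, y) = (13 + F)*(1 + y) = (1 + y)*(13 + F))
-32*O(E, -29) = -32*(13 - 1/14 + 13*(-29) - 1/14*(-29)) = -32*(13 - 1/14 - 377 + 29/14) = -32*(-362) = 11584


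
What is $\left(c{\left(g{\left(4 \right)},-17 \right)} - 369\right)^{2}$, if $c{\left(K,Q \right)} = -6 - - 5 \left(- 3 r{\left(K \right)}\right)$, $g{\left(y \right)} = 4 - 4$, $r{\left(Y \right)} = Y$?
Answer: $140625$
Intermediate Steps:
$g{\left(y \right)} = 0$
$c{\left(K,Q \right)} = -6 - 15 K$ ($c{\left(K,Q \right)} = -6 - - 5 \left(- 3 K\right) = -6 - 15 K$)
$\left(c{\left(g{\left(4 \right)},-17 \right)} - 369\right)^{2} = \left(\left(-6 - 0\right) - 369\right)^{2} = \left(\left(-6 + 0\right) - 369\right)^{2} = \left(-6 - 369\right)^{2} = \left(-375\right)^{2} = 140625$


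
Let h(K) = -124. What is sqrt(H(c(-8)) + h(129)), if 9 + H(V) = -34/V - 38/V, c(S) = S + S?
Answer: I*sqrt(514)/2 ≈ 11.336*I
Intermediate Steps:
c(S) = 2*S
H(V) = -9 - 72/V (H(V) = -9 + (-34/V - 38/V) = -9 - 72/V)
sqrt(H(c(-8)) + h(129)) = sqrt((-9 - 72/(2*(-8))) - 124) = sqrt((-9 - 72/(-16)) - 124) = sqrt((-9 - 72*(-1/16)) - 124) = sqrt((-9 + 9/2) - 124) = sqrt(-9/2 - 124) = sqrt(-257/2) = I*sqrt(514)/2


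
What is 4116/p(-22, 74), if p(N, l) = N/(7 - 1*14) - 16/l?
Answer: 533022/379 ≈ 1406.4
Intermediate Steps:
p(N, l) = -16/l - N/7 (p(N, l) = N/(7 - 14) - 16/l = N/(-7) - 16/l = N*(-1/7) - 16/l = -N/7 - 16/l = -16/l - N/7)
4116/p(-22, 74) = 4116/(-16/74 - 1/7*(-22)) = 4116/(-16*1/74 + 22/7) = 4116/(-8/37 + 22/7) = 4116/(758/259) = 4116*(259/758) = 533022/379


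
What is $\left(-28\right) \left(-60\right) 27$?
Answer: $45360$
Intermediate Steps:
$\left(-28\right) \left(-60\right) 27 = 1680 \cdot 27 = 45360$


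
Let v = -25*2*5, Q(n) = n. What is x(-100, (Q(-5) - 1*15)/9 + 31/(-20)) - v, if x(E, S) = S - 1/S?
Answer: 30126359/122220 ≈ 246.49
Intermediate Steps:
v = -250 (v = -50*5 = -250)
x(-100, (Q(-5) - 1*15)/9 + 31/(-20)) - v = (((-5 - 1*15)/9 + 31/(-20)) - 1/((-5 - 1*15)/9 + 31/(-20))) - 1*(-250) = (((-5 - 15)*(1/9) + 31*(-1/20)) - 1/((-5 - 15)*(1/9) + 31*(-1/20))) + 250 = ((-20*1/9 - 31/20) - 1/(-20*1/9 - 31/20)) + 250 = ((-20/9 - 31/20) - 1/(-20/9 - 31/20)) + 250 = (-679/180 - 1/(-679/180)) + 250 = (-679/180 - 1*(-180/679)) + 250 = (-679/180 + 180/679) + 250 = -428641/122220 + 250 = 30126359/122220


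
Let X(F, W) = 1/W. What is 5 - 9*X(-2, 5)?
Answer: 16/5 ≈ 3.2000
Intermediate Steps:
X(F, W) = 1/W
5 - 9*X(-2, 5) = 5 - 9/5 = 16/5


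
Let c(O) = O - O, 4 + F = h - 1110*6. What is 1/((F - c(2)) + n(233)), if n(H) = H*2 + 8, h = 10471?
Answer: 1/4281 ≈ 0.00023359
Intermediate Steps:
n(H) = 8 + 2*H (n(H) = 2*H + 8 = 8 + 2*H)
F = 3807 (F = -4 + (10471 - 1110*6) = -4 + (10471 - 1*6660) = -4 + (10471 - 6660) = -4 + 3811 = 3807)
c(O) = 0
1/((F - c(2)) + n(233)) = 1/((3807 - 1*0) + (8 + 2*233)) = 1/((3807 + 0) + (8 + 466)) = 1/(3807 + 474) = 1/4281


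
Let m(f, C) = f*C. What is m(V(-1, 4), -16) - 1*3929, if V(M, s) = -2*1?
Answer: -3897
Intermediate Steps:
V(M, s) = -2
m(f, C) = C*f
m(V(-1, 4), -16) - 1*3929 = -16*(-2) - 1*3929 = 32 - 3929 = -3897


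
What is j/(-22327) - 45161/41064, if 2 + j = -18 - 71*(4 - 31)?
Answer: -1086208055/916835928 ≈ -1.1847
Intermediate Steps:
j = 1897 (j = -2 + (-18 - 71*(4 - 31)) = -2 + (-18 - 71*(-27)) = -2 + (-18 + 1917) = -2 + 1899 = 1897)
j/(-22327) - 45161/41064 = 1897/(-22327) - 45161/41064 = 1897*(-1/22327) - 45161*1/41064 = -1897/22327 - 45161/41064 = -1086208055/916835928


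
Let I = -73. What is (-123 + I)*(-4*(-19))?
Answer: -14896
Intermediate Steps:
(-123 + I)*(-4*(-19)) = (-123 - 73)*(-4*(-19)) = -196*76 = -14896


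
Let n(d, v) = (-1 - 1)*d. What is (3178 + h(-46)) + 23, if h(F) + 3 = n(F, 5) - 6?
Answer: 3284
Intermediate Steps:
n(d, v) = -2*d
h(F) = -9 - 2*F (h(F) = -3 + (-2*F - 6) = -3 + (-6 - 2*F) = -9 - 2*F)
(3178 + h(-46)) + 23 = (3178 + (-9 - 2*(-46))) + 23 = (3178 + (-9 + 92)) + 23 = (3178 + 83) + 23 = 3261 + 23 = 3284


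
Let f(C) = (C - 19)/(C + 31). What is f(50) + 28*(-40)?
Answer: -90689/81 ≈ -1119.6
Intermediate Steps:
f(C) = (-19 + C)/(31 + C)
f(50) + 28*(-40) = (-19 + 50)/(31 + 50) + 28*(-40) = 31/81 - 1120 = -90689/81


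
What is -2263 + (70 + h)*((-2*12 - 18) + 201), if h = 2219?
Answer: 361688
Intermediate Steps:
-2263 + (70 + h)*((-2*12 - 18) + 201) = -2263 + (70 + 2219)*((-2*12 - 18) + 201) = -2263 + 2289*((-24 - 18) + 201) = -2263 + 2289*(-42 + 201) = -2263 + 2289*159 = -2263 + 363951 = 361688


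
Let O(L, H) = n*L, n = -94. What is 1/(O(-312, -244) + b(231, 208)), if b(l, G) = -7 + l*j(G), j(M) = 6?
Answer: 1/30707 ≈ 3.2566e-5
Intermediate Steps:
O(L, H) = -94*L
b(l, G) = -7 + 6*l (b(l, G) = -7 + l*6 = -7 + 6*l)
1/(O(-312, -244) + b(231, 208)) = 1/(-94*(-312) + (-7 + 6*231)) = 1/(29328 + (-7 + 1386)) = 1/(29328 + 1379) = 1/30707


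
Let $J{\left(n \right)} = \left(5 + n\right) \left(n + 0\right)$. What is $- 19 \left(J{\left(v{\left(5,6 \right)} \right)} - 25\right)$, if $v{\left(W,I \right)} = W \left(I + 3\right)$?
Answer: $-42275$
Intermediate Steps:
$v{\left(W,I \right)} = W \left(3 + I\right)$
$J{\left(n \right)} = n \left(5 + n\right)$ ($J{\left(n \right)} = \left(5 + n\right) n = n \left(5 + n\right)$)
$- 19 \left(J{\left(v{\left(5,6 \right)} \right)} - 25\right) = - 19 \left(5 \left(3 + 6\right) \left(5 + 5 \left(3 + 6\right)\right) - 25\right) = - 19 \left(5 \cdot 9 \left(5 + 5 \cdot 9\right) - 25\right) = - 19 \left(45 \left(5 + 45\right) - 25\right) = - 19 \left(45 \cdot 50 - 25\right) = - 19 \left(2250 - 25\right) = \left(-19\right) 2225 = -42275$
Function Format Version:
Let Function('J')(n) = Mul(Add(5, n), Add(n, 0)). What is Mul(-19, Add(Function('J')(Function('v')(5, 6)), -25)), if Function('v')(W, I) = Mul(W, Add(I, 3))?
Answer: -42275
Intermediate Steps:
Function('v')(W, I) = Mul(W, Add(3, I))
Function('J')(n) = Mul(n, Add(5, n)) (Function('J')(n) = Mul(Add(5, n), n) = Mul(n, Add(5, n)))
Mul(-19, Add(Function('J')(Function('v')(5, 6)), -25)) = Mul(-19, Add(Mul(Mul(5, Add(3, 6)), Add(5, Mul(5, Add(3, 6)))), -25)) = Mul(-19, Add(Mul(Mul(5, 9), Add(5, Mul(5, 9))), -25)) = Mul(-19, Add(Mul(45, Add(5, 45)), -25)) = Mul(-19, Add(Mul(45, 50), -25)) = Mul(-19, Add(2250, -25)) = Mul(-19, 2225) = -42275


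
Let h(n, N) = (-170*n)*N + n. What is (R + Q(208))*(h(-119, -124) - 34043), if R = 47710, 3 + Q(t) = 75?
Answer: -121494431324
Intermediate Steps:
h(n, N) = n - 170*N*n (h(n, N) = -170*N*n + n = n - 170*N*n)
Q(t) = 72 (Q(t) = -3 + 75 = 72)
(R + Q(208))*(h(-119, -124) - 34043) = (47710 + 72)*(-119*(1 - 170*(-124)) - 34043) = 47782*(-119*(1 + 21080) - 34043) = 47782*(-119*21081 - 34043) = 47782*(-2508639 - 34043) = 47782*(-2542682) = -121494431324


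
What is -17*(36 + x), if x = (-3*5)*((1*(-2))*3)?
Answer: -2142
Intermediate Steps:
x = 90 (x = -(-30)*3 = -15*(-6) = 90)
-17*(36 + x) = -17*(36 + 90) = -17*126 = -2142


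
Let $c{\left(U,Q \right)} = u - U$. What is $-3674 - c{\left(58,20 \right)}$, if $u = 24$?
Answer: $-3640$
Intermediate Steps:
$c{\left(U,Q \right)} = 24 - U$
$-3674 - c{\left(58,20 \right)} = -3674 - \left(24 - 58\right) = -3674 - -34 = -3674 + 34 = -3640$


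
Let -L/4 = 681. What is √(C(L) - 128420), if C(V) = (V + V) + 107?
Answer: I*√133761 ≈ 365.73*I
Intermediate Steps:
L = -2724 (L = -4*681 = -2724)
C(V) = 107 + 2*V (C(V) = 2*V + 107 = 107 + 2*V)
√(C(L) - 128420) = √((107 + 2*(-2724)) - 128420) = √((107 - 5448) - 128420) = √(-5341 - 128420) = √(-133761) = I*√133761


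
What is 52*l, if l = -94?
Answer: -4888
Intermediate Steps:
52*l = 52*(-94) = -4888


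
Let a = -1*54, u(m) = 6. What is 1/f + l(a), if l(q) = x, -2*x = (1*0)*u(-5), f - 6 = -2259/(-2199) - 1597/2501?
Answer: 1833233/11712050 ≈ 0.15653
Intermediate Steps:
a = -54
f = 11712050/1833233 (f = 6 + (-2259/(-2199) - 1597/2501) = 6 + (-2259*(-1/2199) - 1597*1/2501) = 6 + (753/733 - 1597/2501) = 6 + 712652/1833233 = 11712050/1833233 ≈ 6.3887)
x = 0 (x = -1*0*6/2 = -0*6 = -1/2*0 = 0)
l(q) = 0
1/f + l(a) = 1/(11712050/1833233) + 0 = 1833233/11712050 + 0 = 1833233/11712050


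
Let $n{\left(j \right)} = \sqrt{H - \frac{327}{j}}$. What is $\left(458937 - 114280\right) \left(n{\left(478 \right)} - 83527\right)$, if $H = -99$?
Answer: $-28788165239 + \frac{344657 i \sqrt{22776222}}{478} \approx -2.8788 \cdot 10^{10} + 3.4411 \cdot 10^{6} i$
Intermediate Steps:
$n{\left(j \right)} = \sqrt{-99 - \frac{327}{j}}$
$\left(458937 - 114280\right) \left(n{\left(478 \right)} - 83527\right) = \left(458937 - 114280\right) \left(\sqrt{-99 - \frac{327}{478}} - 83527\right) = 344657 \left(\sqrt{-99 - \frac{327}{478}} - 83527\right) = 344657 \left(\sqrt{- \frac{47649}{478}} - 83527\right) = 344657 \left(\frac{i \sqrt{22776222}}{478} - 83527\right) = 344657 \left(-83527 + \frac{i \sqrt{22776222}}{478}\right) = -28788165239 + \frac{344657 i \sqrt{22776222}}{478}$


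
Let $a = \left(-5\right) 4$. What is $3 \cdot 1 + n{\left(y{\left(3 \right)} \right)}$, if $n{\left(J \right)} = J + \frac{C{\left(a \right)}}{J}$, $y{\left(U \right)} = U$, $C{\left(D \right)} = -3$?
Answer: $5$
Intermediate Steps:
$a = -20$
$n{\left(J \right)} = J - \frac{3}{J}$
$3 \cdot 1 + n{\left(y{\left(3 \right)} \right)} = 3 \cdot 1 + \left(3 - \frac{3}{3}\right) = 3 + \left(3 - 1\right) = 3 + 2 = 5$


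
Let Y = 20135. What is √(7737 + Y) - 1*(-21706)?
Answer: 21706 + 4*√1742 ≈ 21873.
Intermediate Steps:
√(7737 + Y) - 1*(-21706) = √(7737 + 20135) - 1*(-21706) = √27872 + 21706 = 4*√1742 + 21706 = 21706 + 4*√1742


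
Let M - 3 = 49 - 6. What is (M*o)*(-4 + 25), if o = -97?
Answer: -93702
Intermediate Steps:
M = 46 (M = 3 + (49 - 6) = 3 + 43 = 46)
(M*o)*(-4 + 25) = (46*(-97))*(-4 + 25) = -4462*21 = -93702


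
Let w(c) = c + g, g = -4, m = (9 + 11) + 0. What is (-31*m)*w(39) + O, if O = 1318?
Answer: -20382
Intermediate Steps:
m = 20 (m = 20 + 0 = 20)
w(c) = -4 + c (w(c) = c - 4 = -4 + c)
(-31*m)*w(39) + O = (-31*20)*(-4 + 39) + 1318 = -620*35 + 1318 = -21700 + 1318 = -20382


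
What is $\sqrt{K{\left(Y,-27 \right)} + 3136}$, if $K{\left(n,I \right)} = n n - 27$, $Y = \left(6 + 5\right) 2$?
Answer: $\sqrt{3593} \approx 59.942$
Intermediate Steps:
$Y = 22$ ($Y = 11 \cdot 2 = 22$)
$K{\left(n,I \right)} = -27 + n^{2}$ ($K{\left(n,I \right)} = n^{2} - 27 = -27 + n^{2}$)
$\sqrt{K{\left(Y,-27 \right)} + 3136} = \sqrt{\left(-27 + 22^{2}\right) + 3136} = \sqrt{\left(-27 + 484\right) + 3136} = \sqrt{457 + 3136} = \sqrt{3593}$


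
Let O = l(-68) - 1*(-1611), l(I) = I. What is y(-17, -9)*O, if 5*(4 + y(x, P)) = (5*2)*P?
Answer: -33946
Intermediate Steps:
y(x, P) = -4 + 2*P (y(x, P) = -4 + ((5*2)*P)/5 = -4 + (10*P)/5 = -4 + 2*P)
O = 1543 (O = -68 - 1*(-1611) = -68 + 1611 = 1543)
y(-17, -9)*O = (-4 + 2*(-9))*1543 = (-4 - 18)*1543 = -22*1543 = -33946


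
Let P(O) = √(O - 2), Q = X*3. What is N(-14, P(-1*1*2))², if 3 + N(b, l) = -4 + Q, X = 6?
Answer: 121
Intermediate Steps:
Q = 18 (Q = 6*3 = 18)
P(O) = √(-2 + O)
N(b, l) = 11 (N(b, l) = -3 + (-4 + 18) = -3 + 14 = 11)
N(-14, P(-1*1*2))² = 11² = 121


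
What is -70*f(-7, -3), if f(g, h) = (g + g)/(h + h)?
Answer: -490/3 ≈ -163.33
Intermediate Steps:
f(g, h) = g/h (f(g, h) = (2*g)/((2*h)) = (2*g)*(1/(2*h)) = g/h)
-70*f(-7, -3) = -(-490)/(-3) = -(-490)*(-1)/3 = -70*7/3 = -490/3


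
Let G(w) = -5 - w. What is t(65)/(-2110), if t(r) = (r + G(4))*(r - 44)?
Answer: -588/1055 ≈ -0.55735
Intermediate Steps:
t(r) = (-44 + r)*(-9 + r) (t(r) = (r + (-5 - 1*4))*(r - 44) = (r + (-5 - 4))*(-44 + r) = (r - 9)*(-44 + r) = (-9 + r)*(-44 + r) = (-44 + r)*(-9 + r))
t(65)/(-2110) = (396 + 65² - 53*65)/(-2110) = (396 + 4225 - 3445)*(-1/2110) = 1176*(-1/2110) = -588/1055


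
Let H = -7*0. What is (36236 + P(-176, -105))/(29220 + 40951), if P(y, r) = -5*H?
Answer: 36236/70171 ≈ 0.51640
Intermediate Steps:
H = 0
P(y, r) = 0 (P(y, r) = -5*0 = 0)
(36236 + P(-176, -105))/(29220 + 40951) = (36236 + 0)/(29220 + 40951) = 36236/70171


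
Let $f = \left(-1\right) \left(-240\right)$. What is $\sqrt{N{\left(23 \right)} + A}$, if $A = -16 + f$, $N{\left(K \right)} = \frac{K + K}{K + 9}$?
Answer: $\frac{\sqrt{3607}}{4} \approx 15.015$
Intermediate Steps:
$f = 240$
$N{\left(K \right)} = \frac{2 K}{9 + K}$
$A = 224$ ($A = -16 + 240 = 224$)
$\sqrt{N{\left(23 \right)} + A} = \sqrt{2 \cdot 23 \frac{1}{9 + 23} + 224} = \sqrt{2 \cdot 23 \cdot \frac{1}{32} + 224} = \sqrt{\frac{23}{16} + 224} = \sqrt{\frac{3607}{16}} = \frac{\sqrt{3607}}{4}$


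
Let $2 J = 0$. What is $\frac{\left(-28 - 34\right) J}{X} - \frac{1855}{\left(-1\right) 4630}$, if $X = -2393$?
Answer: $\frac{371}{926} \approx 0.40065$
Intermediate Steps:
$J = 0$ ($J = \frac{1}{2} \cdot 0 = 0$)
$\frac{\left(-28 - 34\right) J}{X} - \frac{1855}{\left(-1\right) 4630} = \frac{\left(-28 - 34\right) 0}{-2393} - \frac{1855}{\left(-1\right) 4630} = \left(-62\right) 0 \left(- \frac{1}{2393}\right) - \frac{1855}{-4630} = 0 \left(- \frac{1}{2393}\right) - - \frac{371}{926} = 0 + \frac{371}{926} = \frac{371}{926}$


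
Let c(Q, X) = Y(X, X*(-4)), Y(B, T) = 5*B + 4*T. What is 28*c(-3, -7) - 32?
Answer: 2124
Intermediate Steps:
Y(B, T) = 4*T + 5*B
c(Q, X) = -11*X (c(Q, X) = 4*(X*(-4)) + 5*X = 4*(-4*X) + 5*X = -16*X + 5*X = -11*X)
28*c(-3, -7) - 32 = 28*(-11*(-7)) - 32 = 28*77 - 32 = 2156 - 32 = 2124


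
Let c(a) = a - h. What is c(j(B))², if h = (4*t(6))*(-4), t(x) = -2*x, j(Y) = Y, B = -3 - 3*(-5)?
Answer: 32400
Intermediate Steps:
B = 12 (B = -3 + 15 = 12)
h = 192 (h = (4*(-2*6))*(-4) = (4*(-12))*(-4) = -48*(-4) = 192)
c(a) = -192 + a (c(a) = a - 1*192 = a - 192 = -192 + a)
c(j(B))² = (-192 + 12)² = (-180)² = 32400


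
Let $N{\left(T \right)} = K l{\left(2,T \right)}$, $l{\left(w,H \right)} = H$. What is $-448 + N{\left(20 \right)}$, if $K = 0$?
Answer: $-448$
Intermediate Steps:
$N{\left(T \right)} = 0$ ($N{\left(T \right)} = 0 T = 0$)
$-448 + N{\left(20 \right)} = -448 + 0 = -448$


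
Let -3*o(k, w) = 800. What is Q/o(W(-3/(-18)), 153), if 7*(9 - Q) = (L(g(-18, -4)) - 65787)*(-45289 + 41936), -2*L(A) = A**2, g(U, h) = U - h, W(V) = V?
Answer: 47338359/400 ≈ 1.1835e+5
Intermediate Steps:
L(A) = -A**2/2
o(k, w) = -800/3 (o(k, w) = -1/3*800 = -800/3)
Q = -31558906 (Q = 9 - (-(-18 - 1*(-4))**2/2 - 65787)*(-45289 + 41936)/7 = 9 - (-(-18 + 4)**2/2 - 65787)*(-3353)/7 = 9 - (-1/2*(-14)**2 - 65787)*(-3353)/7 = 9 - (-1/2*196 - 65787)*(-3353)/7 = 9 - (-98 - 65787)*(-3353)/7 = 9 - (-65885)*(-3353)/7 = 9 - 1/7*220912405 = 9 - 31558915 = -31558906)
Q/o(W(-3/(-18)), 153) = -31558906/(-800/3) = -31558906*(-3/800) = 47338359/400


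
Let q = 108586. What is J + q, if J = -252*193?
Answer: 59950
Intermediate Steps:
J = -48636
J + q = -48636 + 108586 = 59950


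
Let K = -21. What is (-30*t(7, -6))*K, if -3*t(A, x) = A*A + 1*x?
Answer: -9030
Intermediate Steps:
t(A, x) = -x/3 - A²/3 (t(A, x) = -(A*A + 1*x)/3 = -(A² + x)/3 = -(x + A²)/3 = -x/3 - A²/3)
(-30*t(7, -6))*K = -30*(-⅓*(-6) - ⅓*7²)*(-21) = -30*(2 - ⅓*49)*(-21) = -30*(2 - 49/3)*(-21) = -30*(-43/3)*(-21) = 430*(-21) = -9030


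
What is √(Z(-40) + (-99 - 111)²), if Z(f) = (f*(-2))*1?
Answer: 94*√5 ≈ 210.19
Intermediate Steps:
Z(f) = -2*f (Z(f) = -2*f*1 = -2*f)
√(Z(-40) + (-99 - 111)²) = √(-2*(-40) + (-99 - 111)²) = √(80 + (-210)²) = √(80 + 44100) = √44180 = 94*√5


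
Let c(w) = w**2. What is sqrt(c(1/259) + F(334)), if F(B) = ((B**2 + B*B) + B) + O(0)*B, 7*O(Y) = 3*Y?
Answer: sqrt(14988981127)/259 ≈ 472.70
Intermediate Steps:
O(Y) = 3*Y/7 (O(Y) = (3*Y)/7 = 3*Y/7)
F(B) = B + 2*B**2 (F(B) = ((B**2 + B*B) + B) + ((3/7)*0)*B = ((B**2 + B**2) + B) + 0*B = (2*B**2 + B) + 0 = (B + 2*B**2) + 0 = B + 2*B**2)
sqrt(c(1/259) + F(334)) = sqrt((1/259)**2 + 334*(1 + 2*334)) = sqrt((1/259)**2 + 334*(1 + 668)) = sqrt(1/67081 + 334*669) = sqrt(1/67081 + 223446) = sqrt(14988981127/67081) = sqrt(14988981127)/259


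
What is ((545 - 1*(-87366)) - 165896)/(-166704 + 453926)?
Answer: -77985/287222 ≈ -0.27151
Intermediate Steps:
((545 - 1*(-87366)) - 165896)/(-166704 + 453926) = ((545 + 87366) - 165896)/287222 = (87911 - 165896)*(1/287222) = -77985*1/287222 = -77985/287222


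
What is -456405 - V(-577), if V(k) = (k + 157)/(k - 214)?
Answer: -51573825/113 ≈ -4.5641e+5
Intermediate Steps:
V(k) = (157 + k)/(-214 + k)
-456405 - V(-577) = -456405 - (157 - 577)/(-214 - 577) = -456405 - (-420)/(-791) = -456405 - (-1)*(-420)/791 = -456405 - 1*60/113 = -456405 - 60/113 = -51573825/113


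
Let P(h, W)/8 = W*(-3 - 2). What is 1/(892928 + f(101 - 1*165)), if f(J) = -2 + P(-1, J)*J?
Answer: 1/729086 ≈ 1.3716e-6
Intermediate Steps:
P(h, W) = -40*W (P(h, W) = 8*(W*(-3 - 2)) = 8*(W*(-5)) = 8*(-5*W) = -40*W)
f(J) = -2 - 40*J**2 (f(J) = -2 + (-40*J)*J = -2 - 40*J**2)
1/(892928 + f(101 - 1*165)) = 1/(892928 + (-2 - 40*(101 - 1*165)**2)) = 1/(892928 + (-2 - 40*(101 - 165)**2)) = 1/(892928 + (-2 - 40*(-64)**2)) = 1/(892928 + (-2 - 40*4096)) = 1/(892928 + (-2 - 163840)) = 1/(892928 - 163842) = 1/729086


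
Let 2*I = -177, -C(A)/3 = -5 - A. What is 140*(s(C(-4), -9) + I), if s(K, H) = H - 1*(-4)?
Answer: -13090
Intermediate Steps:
C(A) = 15 + 3*A (C(A) = -3*(-5 - A) = 15 + 3*A)
I = -177/2 (I = (½)*(-177) = -177/2 ≈ -88.500)
s(K, H) = 4 + H (s(K, H) = H + 4 = 4 + H)
140*(s(C(-4), -9) + I) = 140*((4 - 9) - 177/2) = 140*(-5 - 177/2) = 140*(-187/2) = -13090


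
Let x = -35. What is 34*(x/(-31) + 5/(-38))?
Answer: 19975/589 ≈ 33.913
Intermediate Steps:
34*(x/(-31) + 5/(-38)) = 34*(-35/(-31) + 5/(-38)) = 34*(-35*(-1/31) + 5*(-1/38)) = 34*(35/31 - 5/38) = 34*(1175/1178) = 19975/589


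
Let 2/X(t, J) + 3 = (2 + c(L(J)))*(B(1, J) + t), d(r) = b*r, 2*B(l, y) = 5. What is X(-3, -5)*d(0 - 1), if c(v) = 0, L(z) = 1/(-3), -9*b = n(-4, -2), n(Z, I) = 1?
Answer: -1/18 ≈ -0.055556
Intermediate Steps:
B(l, y) = 5/2 (B(l, y) = (½)*5 = 5/2)
b = -⅑ (b = -⅑*1 = -⅑ ≈ -0.11111)
L(z) = -⅓
d(r) = -r/9
X(t, J) = 2/(2 + 2*t) (X(t, J) = 2/(-3 + (2 + 0)*(5/2 + t)) = 2/(-3 + 2*(5/2 + t)) = 2/(-3 + (5 + 2*t)) = 2/(2 + 2*t))
X(-3, -5)*d(0 - 1) = (-(0 - 1)/9)/(1 - 3) = (-⅑*(-1))/(-2) = -½*⅑ = -1/18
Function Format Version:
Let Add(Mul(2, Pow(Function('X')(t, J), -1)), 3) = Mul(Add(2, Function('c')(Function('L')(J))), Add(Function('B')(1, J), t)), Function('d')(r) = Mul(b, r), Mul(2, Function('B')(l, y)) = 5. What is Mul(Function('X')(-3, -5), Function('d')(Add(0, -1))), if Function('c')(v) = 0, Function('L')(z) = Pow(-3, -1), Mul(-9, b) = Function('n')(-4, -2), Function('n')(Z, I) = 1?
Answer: Rational(-1, 18) ≈ -0.055556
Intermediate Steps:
Function('B')(l, y) = Rational(5, 2) (Function('B')(l, y) = Mul(Rational(1, 2), 5) = Rational(5, 2))
b = Rational(-1, 9) (b = Mul(Rational(-1, 9), 1) = Rational(-1, 9) ≈ -0.11111)
Function('L')(z) = Rational(-1, 3)
Function('d')(r) = Mul(Rational(-1, 9), r)
Function('X')(t, J) = Mul(2, Pow(Add(2, Mul(2, t)), -1)) (Function('X')(t, J) = Mul(2, Pow(Add(-3, Mul(Add(2, 0), Add(Rational(5, 2), t))), -1)) = Mul(2, Pow(Add(-3, Mul(2, Add(Rational(5, 2), t))), -1)) = Mul(2, Pow(Add(-3, Add(5, Mul(2, t))), -1)) = Mul(2, Pow(Add(2, Mul(2, t)), -1)))
Mul(Function('X')(-3, -5), Function('d')(Add(0, -1))) = Mul(Pow(Add(1, -3), -1), Mul(Rational(-1, 9), Add(0, -1))) = Mul(Pow(-2, -1), Mul(Rational(-1, 9), -1)) = Mul(Rational(-1, 2), Rational(1, 9)) = Rational(-1, 18)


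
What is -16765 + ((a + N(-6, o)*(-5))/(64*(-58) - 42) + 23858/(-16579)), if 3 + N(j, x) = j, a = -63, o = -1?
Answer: -521751029250/31118783 ≈ -16766.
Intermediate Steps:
N(j, x) = -3 + j
-16765 + ((a + N(-6, o)*(-5))/(64*(-58) - 42) + 23858/(-16579)) = -16765 + ((-63 + (-3 - 6)*(-5))/(64*(-58) - 42) + 23858/(-16579)) = -16765 + ((-63 - 9*(-5))/(-3712 - 42) + 23858*(-1/16579)) = -16765 + ((-63 + 45)/(-3754) - 23858/16579) = -16765 + (-18*(-1/3754) - 23858/16579) = -16765 + (9/1877 - 23858/16579) = -16765 - 44632255/31118783 = -521751029250/31118783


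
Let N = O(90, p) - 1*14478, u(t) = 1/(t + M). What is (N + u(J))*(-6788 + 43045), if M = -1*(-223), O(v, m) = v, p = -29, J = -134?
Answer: -46428212467/89 ≈ -5.2167e+8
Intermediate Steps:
M = 223
u(t) = 1/(223 + t) (u(t) = 1/(t + 223) = 1/(223 + t))
N = -14388 (N = 90 - 1*14478 = 90 - 14478 = -14388)
(N + u(J))*(-6788 + 43045) = (-14388 + 1/(223 - 134))*(-6788 + 43045) = (-14388 + 1/89)*36257 = -1280531/89*36257 = -46428212467/89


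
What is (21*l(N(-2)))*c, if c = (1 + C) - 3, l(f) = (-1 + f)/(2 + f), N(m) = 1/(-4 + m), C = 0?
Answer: 294/11 ≈ 26.727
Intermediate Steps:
l(f) = (-1 + f)/(2 + f)
c = -2 (c = (1 + 0) - 3 = 1 - 3 = -2)
(21*l(N(-2)))*c = (21*((-1 + 1/(-4 - 2))/(2 + 1/(-4 - 2))))*(-2) = (21*((-1 + 1/(-6))/(2 + 1/(-6))))*(-2) = (21*((-1 - 1/6)/(2 - 1/6)))*(-2) = (21*(-7/6/(11/6)))*(-2) = (21*((6/11)*(-7/6)))*(-2) = (21*(-7/11))*(-2) = -147/11*(-2) = 294/11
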